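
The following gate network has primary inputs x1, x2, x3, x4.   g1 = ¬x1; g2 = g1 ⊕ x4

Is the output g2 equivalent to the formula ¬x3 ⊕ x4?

No

g1 = ¬x1
g2 = g1 ⊕ x4 = ¬x1 ⊕ x4
At x1=0, x2=0, x3=1, x4=0: circuit gives 1, formula gives 0.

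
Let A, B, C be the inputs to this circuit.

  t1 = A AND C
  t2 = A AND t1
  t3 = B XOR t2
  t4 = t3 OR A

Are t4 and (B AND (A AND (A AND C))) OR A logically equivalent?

t1 = A AND C
t2 = A AND t1 = A AND (A AND C)
t3 = B XOR t2 = B XOR (A AND (A AND C))
t4 = t3 OR A = (B XOR (A AND (A AND C))) OR A
At A=0, B=1, C=0: circuit gives 1, formula gives 0.

No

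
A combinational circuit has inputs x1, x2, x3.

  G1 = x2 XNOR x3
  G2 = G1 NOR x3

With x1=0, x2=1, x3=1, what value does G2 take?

G1 = 1 XNOR 1 = 1
G2 = 1 NOR 1 = 0

0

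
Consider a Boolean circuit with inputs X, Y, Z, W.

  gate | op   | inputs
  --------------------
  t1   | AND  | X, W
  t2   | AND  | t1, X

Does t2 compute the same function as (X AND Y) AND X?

No

t1 = X AND W
t2 = t1 AND X = (X AND W) AND X
At X=1, Y=0, Z=0, W=1: circuit gives 1, formula gives 0.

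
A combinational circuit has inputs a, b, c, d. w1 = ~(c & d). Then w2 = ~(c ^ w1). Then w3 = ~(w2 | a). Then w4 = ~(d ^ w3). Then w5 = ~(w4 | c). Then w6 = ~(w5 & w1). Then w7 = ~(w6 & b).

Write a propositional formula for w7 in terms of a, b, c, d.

~((~((~((~(d ^ (~((~(c ^ (~(c & d)))) | a)))) | c)) & (~(c & d)))) & b)

w1 = ~(c & d)
w2 = ~(c ^ w1) = ~(c ^ (~(c & d)))
w3 = ~(w2 | a) = ~((~(c ^ (~(c & d)))) | a)
w4 = ~(d ^ w3) = ~(d ^ (~((~(c ^ (~(c & d)))) | a)))
w5 = ~(w4 | c) = ~((~(d ^ (~((~(c ^ (~(c & d)))) | a)))) | c)
w6 = ~(w5 & w1) = ~((~((~(d ^ (~((~(c ^ (~(c & d)))) | a)))) | c)) & (~(c & d)))
w7 = ~(w6 & b) = ~((~((~((~(d ^ (~((~(c ^ (~(c & d)))) | a)))) | c)) & (~(c & d)))) & b)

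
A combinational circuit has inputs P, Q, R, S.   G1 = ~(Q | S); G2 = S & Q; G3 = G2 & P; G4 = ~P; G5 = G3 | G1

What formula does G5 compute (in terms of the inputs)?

((S & Q) & P) | (~(Q | S))

G1 = ~(Q | S)
G2 = S & Q
G3 = G2 & P = (S & Q) & P
G5 = G3 | G1 = ((S & Q) & P) | (~(Q | S))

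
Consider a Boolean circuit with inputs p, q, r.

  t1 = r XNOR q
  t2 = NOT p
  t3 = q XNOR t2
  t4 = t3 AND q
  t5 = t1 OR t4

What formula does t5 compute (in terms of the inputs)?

t1 = r XNOR q
t2 = NOT p
t3 = q XNOR t2 = q XNOR NOT p
t4 = t3 AND q = (q XNOR NOT p) AND q
t5 = t1 OR t4 = (r XNOR q) OR ((q XNOR NOT p) AND q)

(r XNOR q) OR ((q XNOR NOT p) AND q)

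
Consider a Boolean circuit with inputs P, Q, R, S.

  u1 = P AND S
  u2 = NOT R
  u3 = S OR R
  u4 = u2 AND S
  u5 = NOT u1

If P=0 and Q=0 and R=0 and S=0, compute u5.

1

u1 = 0 AND 0 = 0
u5 = NOT 0 = 1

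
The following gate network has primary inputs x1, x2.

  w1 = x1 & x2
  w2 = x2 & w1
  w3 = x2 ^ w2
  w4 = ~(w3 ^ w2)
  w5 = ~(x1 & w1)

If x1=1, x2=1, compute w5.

w1 = 1 & 1 = 1
w5 = ~(1 & 1) = 0

0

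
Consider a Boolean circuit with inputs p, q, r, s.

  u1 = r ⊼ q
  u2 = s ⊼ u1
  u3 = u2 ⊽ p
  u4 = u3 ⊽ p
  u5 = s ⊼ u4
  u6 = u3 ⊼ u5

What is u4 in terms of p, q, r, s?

((s ⊼ (r ⊼ q)) ⊽ p) ⊽ p

u1 = r ⊼ q
u2 = s ⊼ u1 = s ⊼ (r ⊼ q)
u3 = u2 ⊽ p = (s ⊼ (r ⊼ q)) ⊽ p
u4 = u3 ⊽ p = ((s ⊼ (r ⊼ q)) ⊽ p) ⊽ p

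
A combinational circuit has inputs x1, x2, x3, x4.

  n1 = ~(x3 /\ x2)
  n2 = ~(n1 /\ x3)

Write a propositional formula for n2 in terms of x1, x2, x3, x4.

n1 = ~(x3 /\ x2)
n2 = ~(n1 /\ x3) = ~((~(x3 /\ x2)) /\ x3)

~((~(x3 /\ x2)) /\ x3)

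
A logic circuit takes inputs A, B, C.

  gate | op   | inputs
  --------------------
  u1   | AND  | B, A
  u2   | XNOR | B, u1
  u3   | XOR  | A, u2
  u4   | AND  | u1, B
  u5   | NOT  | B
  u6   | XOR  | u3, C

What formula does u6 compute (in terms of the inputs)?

u1 = B AND A
u2 = B XNOR u1 = B XNOR (B AND A)
u3 = A XOR u2 = A XOR (B XNOR (B AND A))
u6 = u3 XOR C = (A XOR (B XNOR (B AND A))) XOR C

(A XOR (B XNOR (B AND A))) XOR C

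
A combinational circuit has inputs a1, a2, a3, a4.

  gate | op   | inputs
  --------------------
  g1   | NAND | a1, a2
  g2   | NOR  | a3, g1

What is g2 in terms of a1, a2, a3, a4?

a3 NOR (a1 NAND a2)

g1 = a1 NAND a2
g2 = a3 NOR g1 = a3 NOR (a1 NAND a2)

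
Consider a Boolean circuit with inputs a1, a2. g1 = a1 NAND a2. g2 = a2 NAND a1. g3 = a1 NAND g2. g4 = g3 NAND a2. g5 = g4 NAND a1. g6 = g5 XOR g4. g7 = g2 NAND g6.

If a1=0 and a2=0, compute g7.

g2 = 0 NAND 0 = 1
g3 = 0 NAND 1 = 1
g4 = 1 NAND 0 = 1
g5 = 1 NAND 0 = 1
g6 = 1 XOR 1 = 0
g7 = 1 NAND 0 = 1

1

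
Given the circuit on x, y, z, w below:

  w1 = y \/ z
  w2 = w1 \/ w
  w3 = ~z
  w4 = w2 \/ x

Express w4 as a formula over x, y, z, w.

w1 = y \/ z
w2 = w1 \/ w = (y \/ z) \/ w
w4 = w2 \/ x = ((y \/ z) \/ w) \/ x

((y \/ z) \/ w) \/ x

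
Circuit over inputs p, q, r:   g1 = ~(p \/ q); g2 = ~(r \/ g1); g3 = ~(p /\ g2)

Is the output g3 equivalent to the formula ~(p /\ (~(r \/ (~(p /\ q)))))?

g1 = ~(p \/ q)
g2 = ~(r \/ g1) = ~(r \/ (~(p \/ q)))
g3 = ~(p /\ g2) = ~(p /\ (~(r \/ (~(p \/ q)))))
At p=1, q=0, r=0: circuit gives 0, formula gives 1.

No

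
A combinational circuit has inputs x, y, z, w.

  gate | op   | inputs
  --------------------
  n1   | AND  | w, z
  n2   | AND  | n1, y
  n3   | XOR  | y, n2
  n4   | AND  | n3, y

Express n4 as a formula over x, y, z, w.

(y XOR ((w AND z) AND y)) AND y

n1 = w AND z
n2 = n1 AND y = (w AND z) AND y
n3 = y XOR n2 = y XOR ((w AND z) AND y)
n4 = n3 AND y = (y XOR ((w AND z) AND y)) AND y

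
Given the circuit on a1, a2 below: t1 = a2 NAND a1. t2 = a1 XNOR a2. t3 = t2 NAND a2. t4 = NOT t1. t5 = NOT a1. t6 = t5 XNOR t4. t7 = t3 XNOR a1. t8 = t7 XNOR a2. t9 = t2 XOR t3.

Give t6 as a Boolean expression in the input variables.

NOT a1 XNOR NOT (a2 NAND a1)

t1 = a2 NAND a1
t4 = NOT t1 = NOT (a2 NAND a1)
t5 = NOT a1
t6 = t5 XNOR t4 = NOT a1 XNOR NOT (a2 NAND a1)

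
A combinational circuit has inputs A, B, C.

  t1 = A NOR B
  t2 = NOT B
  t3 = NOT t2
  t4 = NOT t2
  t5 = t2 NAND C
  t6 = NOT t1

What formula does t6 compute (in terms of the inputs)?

NOT (A NOR B)

t1 = A NOR B
t6 = NOT t1 = NOT (A NOR B)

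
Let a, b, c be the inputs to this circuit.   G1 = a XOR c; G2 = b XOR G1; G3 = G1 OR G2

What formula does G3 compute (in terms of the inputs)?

(a XOR c) OR (b XOR (a XOR c))

G1 = a XOR c
G2 = b XOR G1 = b XOR (a XOR c)
G3 = G1 OR G2 = (a XOR c) OR (b XOR (a XOR c))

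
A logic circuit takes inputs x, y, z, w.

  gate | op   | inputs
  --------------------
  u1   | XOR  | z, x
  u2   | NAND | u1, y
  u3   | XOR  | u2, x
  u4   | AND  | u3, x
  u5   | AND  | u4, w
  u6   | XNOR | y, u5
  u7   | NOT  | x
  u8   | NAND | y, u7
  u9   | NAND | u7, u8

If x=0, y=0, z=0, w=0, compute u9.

0

u7 = NOT 0 = 1
u8 = 0 NAND 1 = 1
u9 = 1 NAND 1 = 0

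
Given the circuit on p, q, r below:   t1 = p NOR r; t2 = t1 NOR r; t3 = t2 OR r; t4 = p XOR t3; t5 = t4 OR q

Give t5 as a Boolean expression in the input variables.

(p XOR (((p NOR r) NOR r) OR r)) OR q

t1 = p NOR r
t2 = t1 NOR r = (p NOR r) NOR r
t3 = t2 OR r = ((p NOR r) NOR r) OR r
t4 = p XOR t3 = p XOR (((p NOR r) NOR r) OR r)
t5 = t4 OR q = (p XOR (((p NOR r) NOR r) OR r)) OR q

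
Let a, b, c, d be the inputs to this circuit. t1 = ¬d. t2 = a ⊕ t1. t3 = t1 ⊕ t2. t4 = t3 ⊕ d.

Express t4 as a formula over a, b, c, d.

(¬d ⊕ (a ⊕ ¬d)) ⊕ d

t1 = ¬d
t2 = a ⊕ t1 = a ⊕ ¬d
t3 = t1 ⊕ t2 = ¬d ⊕ (a ⊕ ¬d)
t4 = t3 ⊕ d = (¬d ⊕ (a ⊕ ¬d)) ⊕ d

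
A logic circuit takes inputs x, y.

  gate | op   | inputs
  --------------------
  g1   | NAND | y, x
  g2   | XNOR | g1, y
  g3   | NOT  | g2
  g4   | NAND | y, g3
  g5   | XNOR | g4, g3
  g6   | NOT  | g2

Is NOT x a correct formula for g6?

g1 = y NAND x
g2 = g1 XNOR y = (y NAND x) XNOR y
g6 = NOT g2 = NOT ((y NAND x) XNOR y)
At x=0, y=1: circuit gives 0, formula gives 1.

No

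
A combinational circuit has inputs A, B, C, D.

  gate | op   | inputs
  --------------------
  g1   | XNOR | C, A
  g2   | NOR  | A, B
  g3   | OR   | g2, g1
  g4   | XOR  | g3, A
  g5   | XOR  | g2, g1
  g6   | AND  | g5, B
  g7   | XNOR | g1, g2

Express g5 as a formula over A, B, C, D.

(A NOR B) XOR (C XNOR A)

g1 = C XNOR A
g2 = A NOR B
g5 = g2 XOR g1 = (A NOR B) XOR (C XNOR A)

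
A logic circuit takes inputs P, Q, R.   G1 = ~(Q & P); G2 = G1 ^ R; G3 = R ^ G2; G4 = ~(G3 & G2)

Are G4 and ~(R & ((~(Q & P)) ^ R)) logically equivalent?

No

G1 = ~(Q & P)
G2 = G1 ^ R = (~(Q & P)) ^ R
G3 = R ^ G2 = R ^ ((~(Q & P)) ^ R)
G4 = ~(G3 & G2) = ~((R ^ ((~(Q & P)) ^ R)) & ((~(Q & P)) ^ R))
At P=0, Q=0, R=0: circuit gives 0, formula gives 1.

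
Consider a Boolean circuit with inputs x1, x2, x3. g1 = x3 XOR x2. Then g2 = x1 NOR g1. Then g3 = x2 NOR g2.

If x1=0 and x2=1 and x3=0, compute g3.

g1 = 0 XOR 1 = 1
g2 = 0 NOR 1 = 0
g3 = 1 NOR 0 = 0

0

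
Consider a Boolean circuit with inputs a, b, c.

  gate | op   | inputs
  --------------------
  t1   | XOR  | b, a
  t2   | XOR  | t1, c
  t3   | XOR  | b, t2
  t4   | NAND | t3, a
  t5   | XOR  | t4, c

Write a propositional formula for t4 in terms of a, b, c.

(b XOR ((b XOR a) XOR c)) NAND a

t1 = b XOR a
t2 = t1 XOR c = (b XOR a) XOR c
t3 = b XOR t2 = b XOR ((b XOR a) XOR c)
t4 = t3 NAND a = (b XOR ((b XOR a) XOR c)) NAND a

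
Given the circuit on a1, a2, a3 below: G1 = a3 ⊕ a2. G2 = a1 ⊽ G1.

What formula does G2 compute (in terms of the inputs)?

G1 = a3 ⊕ a2
G2 = a1 ⊽ G1 = a1 ⊽ (a3 ⊕ a2)

a1 ⊽ (a3 ⊕ a2)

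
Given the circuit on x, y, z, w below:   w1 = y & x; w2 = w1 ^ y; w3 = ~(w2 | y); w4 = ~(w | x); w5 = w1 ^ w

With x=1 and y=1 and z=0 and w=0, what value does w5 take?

w1 = 1 & 1 = 1
w5 = 1 ^ 0 = 1

1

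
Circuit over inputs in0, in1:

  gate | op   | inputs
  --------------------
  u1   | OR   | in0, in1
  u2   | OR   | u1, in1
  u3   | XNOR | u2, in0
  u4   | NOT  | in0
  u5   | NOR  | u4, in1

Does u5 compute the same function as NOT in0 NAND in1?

No

u4 = NOT in0
u5 = u4 NOR in1 = NOT in0 NOR in1
At in0=0, in1=0: circuit gives 0, formula gives 1.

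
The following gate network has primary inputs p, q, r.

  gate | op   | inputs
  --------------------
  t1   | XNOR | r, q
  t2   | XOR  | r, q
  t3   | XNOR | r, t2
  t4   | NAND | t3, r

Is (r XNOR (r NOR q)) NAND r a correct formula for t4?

No

t2 = r XOR q
t3 = r XNOR t2 = r XNOR (r XOR q)
t4 = t3 NAND r = (r XNOR (r XOR q)) NAND r
At p=0, q=0, r=1: circuit gives 0, formula gives 1.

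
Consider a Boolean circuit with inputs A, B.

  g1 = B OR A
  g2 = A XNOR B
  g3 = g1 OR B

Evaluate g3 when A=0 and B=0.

g1 = 0 OR 0 = 0
g3 = 0 OR 0 = 0

0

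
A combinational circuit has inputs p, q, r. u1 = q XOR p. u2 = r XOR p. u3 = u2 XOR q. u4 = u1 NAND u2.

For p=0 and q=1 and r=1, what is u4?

0

u1 = 1 XOR 0 = 1
u2 = 1 XOR 0 = 1
u4 = 1 NAND 1 = 0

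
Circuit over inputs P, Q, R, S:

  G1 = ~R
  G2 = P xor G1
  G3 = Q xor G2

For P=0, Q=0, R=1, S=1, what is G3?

0

G1 = ~1 = 0
G2 = 0 xor 0 = 0
G3 = 0 xor 0 = 0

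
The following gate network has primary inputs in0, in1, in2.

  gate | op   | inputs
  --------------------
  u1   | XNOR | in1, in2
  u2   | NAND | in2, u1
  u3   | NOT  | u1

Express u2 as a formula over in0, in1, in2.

u1 = in1 XNOR in2
u2 = in2 NAND u1 = in2 NAND (in1 XNOR in2)

in2 NAND (in1 XNOR in2)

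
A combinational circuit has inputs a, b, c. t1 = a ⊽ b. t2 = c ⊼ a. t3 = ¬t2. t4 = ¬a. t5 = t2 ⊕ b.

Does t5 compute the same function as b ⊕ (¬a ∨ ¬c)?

t2 = c ⊼ a
t5 = t2 ⊕ b = (c ⊼ a) ⊕ b
At a=0, b=1, c=0: circuit gives 0, formula gives 0.
At a=0, b=0, c=0: circuit gives 1, formula gives 1.
Agrees on all 8 inputs.

Yes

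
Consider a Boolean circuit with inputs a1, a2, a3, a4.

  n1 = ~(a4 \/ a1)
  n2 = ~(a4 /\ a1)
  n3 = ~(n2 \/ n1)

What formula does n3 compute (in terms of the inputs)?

n1 = ~(a4 \/ a1)
n2 = ~(a4 /\ a1)
n3 = ~(n2 \/ n1) = ~((~(a4 /\ a1)) \/ (~(a4 \/ a1)))

~((~(a4 /\ a1)) \/ (~(a4 \/ a1)))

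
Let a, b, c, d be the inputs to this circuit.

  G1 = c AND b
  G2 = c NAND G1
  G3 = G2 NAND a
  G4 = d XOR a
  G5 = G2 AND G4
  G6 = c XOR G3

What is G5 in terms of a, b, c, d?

G1 = c AND b
G2 = c NAND G1 = c NAND (c AND b)
G4 = d XOR a
G5 = G2 AND G4 = (c NAND (c AND b)) AND (d XOR a)

(c NAND (c AND b)) AND (d XOR a)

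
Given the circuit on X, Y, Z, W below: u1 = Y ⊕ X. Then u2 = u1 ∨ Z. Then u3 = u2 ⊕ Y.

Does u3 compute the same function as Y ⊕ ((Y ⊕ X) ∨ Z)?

Yes

u1 = Y ⊕ X
u2 = u1 ∨ Z = (Y ⊕ X) ∨ Z
u3 = u2 ⊕ Y = ((Y ⊕ X) ∨ Z) ⊕ Y
At X=0, Y=0, Z=0, W=0: circuit gives 0, formula gives 0.
At X=0, Y=0, Z=1, W=0: circuit gives 1, formula gives 1.
Agrees on all 16 inputs.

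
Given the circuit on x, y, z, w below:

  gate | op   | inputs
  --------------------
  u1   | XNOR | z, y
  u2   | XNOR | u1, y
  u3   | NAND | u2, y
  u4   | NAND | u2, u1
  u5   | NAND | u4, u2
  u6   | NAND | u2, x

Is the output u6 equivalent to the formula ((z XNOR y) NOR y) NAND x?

No

u1 = z XNOR y
u2 = u1 XNOR y = (z XNOR y) XNOR y
u6 = u2 NAND x = ((z XNOR y) XNOR y) NAND x
At x=1, y=1, z=1, w=0: circuit gives 0, formula gives 1.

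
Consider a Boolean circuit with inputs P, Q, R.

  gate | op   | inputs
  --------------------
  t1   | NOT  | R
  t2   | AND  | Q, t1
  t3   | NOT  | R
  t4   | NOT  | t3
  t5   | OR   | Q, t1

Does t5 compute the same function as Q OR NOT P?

t1 = NOT R
t5 = Q OR t1 = Q OR NOT R
At P=0, Q=0, R=1: circuit gives 0, formula gives 1.

No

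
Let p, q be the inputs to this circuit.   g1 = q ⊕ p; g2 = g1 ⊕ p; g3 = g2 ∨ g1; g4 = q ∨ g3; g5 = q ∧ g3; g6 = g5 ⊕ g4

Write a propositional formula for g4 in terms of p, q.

g1 = q ⊕ p
g2 = g1 ⊕ p = (q ⊕ p) ⊕ p
g3 = g2 ∨ g1 = ((q ⊕ p) ⊕ p) ∨ (q ⊕ p)
g4 = q ∨ g3 = q ∨ (((q ⊕ p) ⊕ p) ∨ (q ⊕ p))

q ∨ (((q ⊕ p) ⊕ p) ∨ (q ⊕ p))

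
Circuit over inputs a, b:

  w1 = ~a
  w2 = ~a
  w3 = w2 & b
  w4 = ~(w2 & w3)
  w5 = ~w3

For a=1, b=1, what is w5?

w2 = ~1 = 0
w3 = 0 & 1 = 0
w5 = ~0 = 1

1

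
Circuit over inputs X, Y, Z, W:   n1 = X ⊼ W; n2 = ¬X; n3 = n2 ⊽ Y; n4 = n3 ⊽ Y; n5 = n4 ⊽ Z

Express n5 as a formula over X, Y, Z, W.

((¬X ⊽ Y) ⊽ Y) ⊽ Z

n2 = ¬X
n3 = n2 ⊽ Y = ¬X ⊽ Y
n4 = n3 ⊽ Y = (¬X ⊽ Y) ⊽ Y
n5 = n4 ⊽ Z = ((¬X ⊽ Y) ⊽ Y) ⊽ Z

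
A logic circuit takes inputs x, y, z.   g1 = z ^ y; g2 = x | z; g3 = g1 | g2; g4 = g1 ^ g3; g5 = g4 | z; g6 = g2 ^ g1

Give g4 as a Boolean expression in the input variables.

(z ^ y) ^ ((z ^ y) | (x | z))

g1 = z ^ y
g2 = x | z
g3 = g1 | g2 = (z ^ y) | (x | z)
g4 = g1 ^ g3 = (z ^ y) ^ ((z ^ y) | (x | z))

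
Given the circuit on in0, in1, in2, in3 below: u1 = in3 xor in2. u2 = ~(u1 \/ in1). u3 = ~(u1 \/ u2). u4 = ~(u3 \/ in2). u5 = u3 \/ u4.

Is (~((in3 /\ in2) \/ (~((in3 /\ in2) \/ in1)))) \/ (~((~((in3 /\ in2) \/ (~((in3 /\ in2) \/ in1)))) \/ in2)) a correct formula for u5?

u1 = in3 xor in2
u2 = ~(u1 \/ in1) = ~((in3 xor in2) \/ in1)
u3 = ~(u1 \/ u2) = ~((in3 xor in2) \/ (~((in3 xor in2) \/ in1)))
u4 = ~(u3 \/ in2) = ~((~((in3 xor in2) \/ (~((in3 xor in2) \/ in1)))) \/ in2)
u5 = u3 \/ u4 = (~((in3 xor in2) \/ (~((in3 xor in2) \/ in1)))) \/ (~((~((in3 xor in2) \/ (~((in3 xor in2) \/ in1)))) \/ in2))
At in0=0, in1=1, in2=1, in3=0: circuit gives 0, formula gives 1.

No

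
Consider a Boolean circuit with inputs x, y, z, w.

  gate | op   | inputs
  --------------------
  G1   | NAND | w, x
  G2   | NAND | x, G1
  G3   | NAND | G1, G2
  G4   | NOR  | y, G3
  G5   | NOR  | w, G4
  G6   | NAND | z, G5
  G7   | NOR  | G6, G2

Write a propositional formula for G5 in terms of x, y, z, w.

w NOR (y NOR ((w NAND x) NAND (x NAND (w NAND x))))

G1 = w NAND x
G2 = x NAND G1 = x NAND (w NAND x)
G3 = G1 NAND G2 = (w NAND x) NAND (x NAND (w NAND x))
G4 = y NOR G3 = y NOR ((w NAND x) NAND (x NAND (w NAND x)))
G5 = w NOR G4 = w NOR (y NOR ((w NAND x) NAND (x NAND (w NAND x))))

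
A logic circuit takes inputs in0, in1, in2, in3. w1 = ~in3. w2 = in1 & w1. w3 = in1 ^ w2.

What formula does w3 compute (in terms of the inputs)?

w1 = ~in3
w2 = in1 & w1 = in1 & ~in3
w3 = in1 ^ w2 = in1 ^ (in1 & ~in3)

in1 ^ (in1 & ~in3)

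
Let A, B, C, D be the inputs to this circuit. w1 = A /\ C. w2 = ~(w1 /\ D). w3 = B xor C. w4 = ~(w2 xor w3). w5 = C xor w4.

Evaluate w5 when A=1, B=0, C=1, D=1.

1

w1 = 1 /\ 1 = 1
w2 = ~(1 /\ 1) = 0
w3 = 0 xor 1 = 1
w4 = ~(0 xor 1) = 0
w5 = 1 xor 0 = 1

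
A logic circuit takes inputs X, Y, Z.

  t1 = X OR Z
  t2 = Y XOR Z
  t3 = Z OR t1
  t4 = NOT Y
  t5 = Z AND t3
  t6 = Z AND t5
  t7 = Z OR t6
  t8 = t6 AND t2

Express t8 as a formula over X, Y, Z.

t1 = X OR Z
t2 = Y XOR Z
t3 = Z OR t1 = Z OR (X OR Z)
t5 = Z AND t3 = Z AND (Z OR (X OR Z))
t6 = Z AND t5 = Z AND (Z AND (Z OR (X OR Z)))
t8 = t6 AND t2 = (Z AND (Z AND (Z OR (X OR Z)))) AND (Y XOR Z)

(Z AND (Z AND (Z OR (X OR Z)))) AND (Y XOR Z)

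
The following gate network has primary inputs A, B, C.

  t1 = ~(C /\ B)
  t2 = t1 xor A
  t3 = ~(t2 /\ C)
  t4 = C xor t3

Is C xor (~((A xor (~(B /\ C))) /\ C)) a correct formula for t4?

Yes

t1 = ~(C /\ B)
t2 = t1 xor A = (~(C /\ B)) xor A
t3 = ~(t2 /\ C) = ~(((~(C /\ B)) xor A) /\ C)
t4 = C xor t3 = C xor (~(((~(C /\ B)) xor A) /\ C))
At A=0, B=1, C=1: circuit gives 0, formula gives 0.
At A=0, B=0, C=0: circuit gives 1, formula gives 1.
Agrees on all 8 inputs.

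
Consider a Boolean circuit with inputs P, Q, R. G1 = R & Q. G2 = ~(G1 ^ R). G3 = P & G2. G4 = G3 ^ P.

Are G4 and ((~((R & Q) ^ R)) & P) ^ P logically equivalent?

Yes

G1 = R & Q
G2 = ~(G1 ^ R) = ~((R & Q) ^ R)
G3 = P & G2 = P & (~((R & Q) ^ R))
G4 = G3 ^ P = (P & (~((R & Q) ^ R))) ^ P
At P=0, Q=0, R=0: circuit gives 0, formula gives 0.
At P=1, Q=0, R=1: circuit gives 1, formula gives 1.
Agrees on all 8 inputs.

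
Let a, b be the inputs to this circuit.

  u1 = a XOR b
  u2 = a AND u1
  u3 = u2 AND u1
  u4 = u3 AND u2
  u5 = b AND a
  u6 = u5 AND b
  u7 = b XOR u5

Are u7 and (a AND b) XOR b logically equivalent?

Yes

u5 = b AND a
u7 = b XOR u5 = b XOR (b AND a)
At a=0, b=0: circuit gives 0, formula gives 0.
At a=0, b=1: circuit gives 1, formula gives 1.
Agrees on all 4 inputs.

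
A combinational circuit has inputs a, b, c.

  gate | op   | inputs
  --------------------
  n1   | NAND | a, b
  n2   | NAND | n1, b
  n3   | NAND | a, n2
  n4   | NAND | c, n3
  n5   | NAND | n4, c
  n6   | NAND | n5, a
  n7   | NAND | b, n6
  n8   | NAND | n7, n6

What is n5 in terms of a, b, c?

(c NAND (a NAND ((a NAND b) NAND b))) NAND c

n1 = a NAND b
n2 = n1 NAND b = (a NAND b) NAND b
n3 = a NAND n2 = a NAND ((a NAND b) NAND b)
n4 = c NAND n3 = c NAND (a NAND ((a NAND b) NAND b))
n5 = n4 NAND c = (c NAND (a NAND ((a NAND b) NAND b))) NAND c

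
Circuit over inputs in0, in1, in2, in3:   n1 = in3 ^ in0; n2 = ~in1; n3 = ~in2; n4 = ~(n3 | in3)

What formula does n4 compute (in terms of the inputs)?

~(~in2 | in3)

n3 = ~in2
n4 = ~(n3 | in3) = ~(~in2 | in3)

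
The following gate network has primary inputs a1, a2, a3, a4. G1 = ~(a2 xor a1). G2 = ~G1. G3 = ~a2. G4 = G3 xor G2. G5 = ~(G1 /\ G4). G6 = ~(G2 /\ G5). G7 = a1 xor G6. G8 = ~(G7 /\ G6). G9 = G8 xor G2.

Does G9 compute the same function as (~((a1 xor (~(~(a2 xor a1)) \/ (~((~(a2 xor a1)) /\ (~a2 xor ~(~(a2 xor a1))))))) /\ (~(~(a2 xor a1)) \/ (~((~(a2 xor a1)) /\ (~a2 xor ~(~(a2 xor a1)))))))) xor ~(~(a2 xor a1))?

G1 = ~(a2 xor a1)
G2 = ~G1 = ~(~(a2 xor a1))
G3 = ~a2
G4 = G3 xor G2 = ~a2 xor ~(~(a2 xor a1))
G5 = ~(G1 /\ G4) = ~((~(a2 xor a1)) /\ (~a2 xor ~(~(a2 xor a1))))
G6 = ~(G2 /\ G5) = ~(~(~(a2 xor a1)) /\ (~((~(a2 xor a1)) /\ (~a2 xor ~(~(a2 xor a1))))))
G7 = a1 xor G6 = a1 xor (~(~(~(a2 xor a1)) /\ (~((~(a2 xor a1)) /\ (~a2 xor ~(~(a2 xor a1)))))))
G8 = ~(G7 /\ G6) = ~((a1 xor (~(~(~(a2 xor a1)) /\ (~((~(a2 xor a1)) /\ (~a2 xor ~(~(a2 xor a1)))))))) /\ (~(~(~(a2 xor a1)) /\ (~((~(a2 xor a1)) /\ (~a2 xor ~(~(a2 xor a1))))))))
G9 = G8 xor G2 = (~((a1 xor (~(~(~(a2 xor a1)) /\ (~((~(a2 xor a1)) /\ (~a2 xor ~(~(a2 xor a1)))))))) /\ (~(~(~(a2 xor a1)) /\ (~((~(a2 xor a1)) /\ (~a2 xor ~(~(a2 xor a1))))))))) xor ~(~(a2 xor a1))
At a1=0, a2=0, a3=0, a4=0: circuit gives 0, formula gives 1.

No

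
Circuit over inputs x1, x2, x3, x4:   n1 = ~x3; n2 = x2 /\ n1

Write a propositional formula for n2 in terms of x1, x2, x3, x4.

n1 = ~x3
n2 = x2 /\ n1 = x2 /\ ~x3

x2 /\ ~x3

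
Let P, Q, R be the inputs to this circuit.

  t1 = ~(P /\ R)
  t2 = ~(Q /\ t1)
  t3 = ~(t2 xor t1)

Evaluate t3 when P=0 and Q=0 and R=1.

t1 = ~(0 /\ 1) = 1
t2 = ~(0 /\ 1) = 1
t3 = ~(1 xor 1) = 1

1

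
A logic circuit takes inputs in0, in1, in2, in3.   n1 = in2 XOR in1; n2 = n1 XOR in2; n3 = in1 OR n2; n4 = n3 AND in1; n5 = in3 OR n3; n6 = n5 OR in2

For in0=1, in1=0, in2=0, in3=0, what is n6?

n1 = 0 XOR 0 = 0
n2 = 0 XOR 0 = 0
n3 = 0 OR 0 = 0
n5 = 0 OR 0 = 0
n6 = 0 OR 0 = 0

0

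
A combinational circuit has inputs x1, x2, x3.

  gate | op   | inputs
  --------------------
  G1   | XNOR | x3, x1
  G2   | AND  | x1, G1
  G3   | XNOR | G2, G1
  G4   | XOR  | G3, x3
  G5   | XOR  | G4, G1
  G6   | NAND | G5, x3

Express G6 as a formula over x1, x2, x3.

G1 = x3 XNOR x1
G2 = x1 AND G1 = x1 AND (x3 XNOR x1)
G3 = G2 XNOR G1 = (x1 AND (x3 XNOR x1)) XNOR (x3 XNOR x1)
G4 = G3 XOR x3 = ((x1 AND (x3 XNOR x1)) XNOR (x3 XNOR x1)) XOR x3
G5 = G4 XOR G1 = (((x1 AND (x3 XNOR x1)) XNOR (x3 XNOR x1)) XOR x3) XOR (x3 XNOR x1)
G6 = G5 NAND x3 = ((((x1 AND (x3 XNOR x1)) XNOR (x3 XNOR x1)) XOR x3) XOR (x3 XNOR x1)) NAND x3

((((x1 AND (x3 XNOR x1)) XNOR (x3 XNOR x1)) XOR x3) XOR (x3 XNOR x1)) NAND x3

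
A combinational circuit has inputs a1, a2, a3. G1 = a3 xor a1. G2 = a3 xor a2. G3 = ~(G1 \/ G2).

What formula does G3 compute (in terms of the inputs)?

G1 = a3 xor a1
G2 = a3 xor a2
G3 = ~(G1 \/ G2) = ~((a3 xor a1) \/ (a3 xor a2))

~((a3 xor a1) \/ (a3 xor a2))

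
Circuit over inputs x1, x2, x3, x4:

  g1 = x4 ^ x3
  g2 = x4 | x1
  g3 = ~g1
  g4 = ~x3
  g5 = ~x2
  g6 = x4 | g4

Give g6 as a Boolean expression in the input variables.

x4 | ~x3

g4 = ~x3
g6 = x4 | g4 = x4 | ~x3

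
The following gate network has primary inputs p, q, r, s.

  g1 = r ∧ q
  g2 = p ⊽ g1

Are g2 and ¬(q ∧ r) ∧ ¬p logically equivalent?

Yes

g1 = r ∧ q
g2 = p ⊽ g1 = p ⊽ (r ∧ q)
At p=0, q=1, r=1, s=0: circuit gives 0, formula gives 0.
At p=0, q=0, r=0, s=0: circuit gives 1, formula gives 1.
Agrees on all 16 inputs.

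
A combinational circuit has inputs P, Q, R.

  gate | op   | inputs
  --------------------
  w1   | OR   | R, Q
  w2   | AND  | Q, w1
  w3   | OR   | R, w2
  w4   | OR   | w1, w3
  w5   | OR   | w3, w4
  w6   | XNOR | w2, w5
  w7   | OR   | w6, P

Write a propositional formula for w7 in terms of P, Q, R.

((Q AND (R OR Q)) XNOR ((R OR (Q AND (R OR Q))) OR ((R OR Q) OR (R OR (Q AND (R OR Q)))))) OR P

w1 = R OR Q
w2 = Q AND w1 = Q AND (R OR Q)
w3 = R OR w2 = R OR (Q AND (R OR Q))
w4 = w1 OR w3 = (R OR Q) OR (R OR (Q AND (R OR Q)))
w5 = w3 OR w4 = (R OR (Q AND (R OR Q))) OR ((R OR Q) OR (R OR (Q AND (R OR Q))))
w6 = w2 XNOR w5 = (Q AND (R OR Q)) XNOR ((R OR (Q AND (R OR Q))) OR ((R OR Q) OR (R OR (Q AND (R OR Q)))))
w7 = w6 OR P = ((Q AND (R OR Q)) XNOR ((R OR (Q AND (R OR Q))) OR ((R OR Q) OR (R OR (Q AND (R OR Q)))))) OR P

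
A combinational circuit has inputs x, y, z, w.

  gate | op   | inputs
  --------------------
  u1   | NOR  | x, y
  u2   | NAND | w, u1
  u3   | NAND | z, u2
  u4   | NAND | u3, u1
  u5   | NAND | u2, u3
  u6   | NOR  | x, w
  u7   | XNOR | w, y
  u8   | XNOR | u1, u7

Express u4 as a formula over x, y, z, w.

u1 = x NOR y
u2 = w NAND u1 = w NAND (x NOR y)
u3 = z NAND u2 = z NAND (w NAND (x NOR y))
u4 = u3 NAND u1 = (z NAND (w NAND (x NOR y))) NAND (x NOR y)

(z NAND (w NAND (x NOR y))) NAND (x NOR y)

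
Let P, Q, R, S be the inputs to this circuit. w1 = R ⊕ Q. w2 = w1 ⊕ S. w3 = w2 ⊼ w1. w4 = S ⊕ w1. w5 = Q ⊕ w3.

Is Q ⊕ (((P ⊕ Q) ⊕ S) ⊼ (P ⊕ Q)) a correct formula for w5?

w1 = R ⊕ Q
w2 = w1 ⊕ S = (R ⊕ Q) ⊕ S
w3 = w2 ⊼ w1 = ((R ⊕ Q) ⊕ S) ⊼ (R ⊕ Q)
w5 = Q ⊕ w3 = Q ⊕ (((R ⊕ Q) ⊕ S) ⊼ (R ⊕ Q))
At P=0, Q=0, R=1, S=0: circuit gives 0, formula gives 1.

No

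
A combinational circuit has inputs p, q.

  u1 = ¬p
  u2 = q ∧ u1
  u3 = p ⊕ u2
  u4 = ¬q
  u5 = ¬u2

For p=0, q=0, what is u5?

1

u1 = ¬0 = 1
u2 = 0 ∧ 1 = 0
u5 = ¬0 = 1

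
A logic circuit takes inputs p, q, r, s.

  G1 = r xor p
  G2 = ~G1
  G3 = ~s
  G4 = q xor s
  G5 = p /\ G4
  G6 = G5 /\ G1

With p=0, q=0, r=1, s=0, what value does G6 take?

0

G1 = 1 xor 0 = 1
G4 = 0 xor 0 = 0
G5 = 0 /\ 0 = 0
G6 = 0 /\ 1 = 0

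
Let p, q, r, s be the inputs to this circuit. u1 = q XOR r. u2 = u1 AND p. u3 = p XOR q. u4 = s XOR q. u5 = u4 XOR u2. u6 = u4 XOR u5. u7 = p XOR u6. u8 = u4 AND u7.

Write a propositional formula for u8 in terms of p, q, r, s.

u1 = q XOR r
u2 = u1 AND p = (q XOR r) AND p
u4 = s XOR q
u5 = u4 XOR u2 = (s XOR q) XOR ((q XOR r) AND p)
u6 = u4 XOR u5 = (s XOR q) XOR ((s XOR q) XOR ((q XOR r) AND p))
u7 = p XOR u6 = p XOR ((s XOR q) XOR ((s XOR q) XOR ((q XOR r) AND p)))
u8 = u4 AND u7 = (s XOR q) AND (p XOR ((s XOR q) XOR ((s XOR q) XOR ((q XOR r) AND p))))

(s XOR q) AND (p XOR ((s XOR q) XOR ((s XOR q) XOR ((q XOR r) AND p))))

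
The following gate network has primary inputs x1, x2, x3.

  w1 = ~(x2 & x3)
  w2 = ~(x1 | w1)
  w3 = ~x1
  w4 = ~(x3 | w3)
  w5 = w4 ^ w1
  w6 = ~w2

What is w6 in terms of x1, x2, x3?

w1 = ~(x2 & x3)
w2 = ~(x1 | w1) = ~(x1 | (~(x2 & x3)))
w6 = ~w2 = ~(~(x1 | (~(x2 & x3))))

~(~(x1 | (~(x2 & x3))))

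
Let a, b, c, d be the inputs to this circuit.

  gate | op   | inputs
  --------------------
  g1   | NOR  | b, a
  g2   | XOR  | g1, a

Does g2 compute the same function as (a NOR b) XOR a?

Yes

g1 = b NOR a
g2 = g1 XOR a = (b NOR a) XOR a
At a=0, b=1, c=0, d=0: circuit gives 0, formula gives 0.
At a=0, b=0, c=0, d=0: circuit gives 1, formula gives 1.
Agrees on all 16 inputs.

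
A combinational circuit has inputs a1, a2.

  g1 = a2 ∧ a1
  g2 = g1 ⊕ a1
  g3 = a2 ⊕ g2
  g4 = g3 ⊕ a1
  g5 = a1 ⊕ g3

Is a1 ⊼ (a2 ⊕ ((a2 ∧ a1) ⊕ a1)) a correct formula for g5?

No

g1 = a2 ∧ a1
g2 = g1 ⊕ a1 = (a2 ∧ a1) ⊕ a1
g3 = a2 ⊕ g2 = a2 ⊕ ((a2 ∧ a1) ⊕ a1)
g5 = a1 ⊕ g3 = a1 ⊕ (a2 ⊕ ((a2 ∧ a1) ⊕ a1))
At a1=0, a2=0: circuit gives 0, formula gives 1.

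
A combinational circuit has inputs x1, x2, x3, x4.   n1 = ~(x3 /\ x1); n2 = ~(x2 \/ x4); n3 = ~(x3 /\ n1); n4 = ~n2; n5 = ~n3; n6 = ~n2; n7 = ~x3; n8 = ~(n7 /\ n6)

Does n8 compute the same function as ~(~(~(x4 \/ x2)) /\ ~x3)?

Yes

n2 = ~(x2 \/ x4)
n6 = ~n2 = ~(~(x2 \/ x4))
n7 = ~x3
n8 = ~(n7 /\ n6) = ~(~x3 /\ ~(~(x2 \/ x4)))
At x1=0, x2=0, x3=0, x4=1: circuit gives 0, formula gives 0.
At x1=0, x2=0, x3=0, x4=0: circuit gives 1, formula gives 1.
Agrees on all 16 inputs.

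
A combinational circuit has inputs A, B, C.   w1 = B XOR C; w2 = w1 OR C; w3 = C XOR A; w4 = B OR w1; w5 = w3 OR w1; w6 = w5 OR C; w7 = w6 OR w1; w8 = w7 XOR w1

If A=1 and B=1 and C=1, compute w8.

1

w1 = 1 XOR 1 = 0
w3 = 1 XOR 1 = 0
w5 = 0 OR 0 = 0
w6 = 0 OR 1 = 1
w7 = 1 OR 0 = 1
w8 = 1 XOR 0 = 1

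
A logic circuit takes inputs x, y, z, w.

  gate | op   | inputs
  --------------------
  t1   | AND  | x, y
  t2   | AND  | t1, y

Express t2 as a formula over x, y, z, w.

t1 = x AND y
t2 = t1 AND y = (x AND y) AND y

(x AND y) AND y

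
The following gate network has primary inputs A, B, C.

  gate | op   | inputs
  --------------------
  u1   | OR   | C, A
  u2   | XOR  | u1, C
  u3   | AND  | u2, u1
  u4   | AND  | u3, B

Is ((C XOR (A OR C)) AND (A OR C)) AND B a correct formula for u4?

Yes

u1 = C OR A
u2 = u1 XOR C = (C OR A) XOR C
u3 = u2 AND u1 = ((C OR A) XOR C) AND (C OR A)
u4 = u3 AND B = (((C OR A) XOR C) AND (C OR A)) AND B
At A=0, B=0, C=0: circuit gives 0, formula gives 0.
At A=1, B=1, C=0: circuit gives 1, formula gives 1.
Agrees on all 8 inputs.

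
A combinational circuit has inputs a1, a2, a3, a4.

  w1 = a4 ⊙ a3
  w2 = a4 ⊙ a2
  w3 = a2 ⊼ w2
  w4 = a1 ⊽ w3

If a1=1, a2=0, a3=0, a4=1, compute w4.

w2 = 1 ⊙ 0 = 0
w3 = 0 ⊼ 0 = 1
w4 = 1 ⊽ 1 = 0

0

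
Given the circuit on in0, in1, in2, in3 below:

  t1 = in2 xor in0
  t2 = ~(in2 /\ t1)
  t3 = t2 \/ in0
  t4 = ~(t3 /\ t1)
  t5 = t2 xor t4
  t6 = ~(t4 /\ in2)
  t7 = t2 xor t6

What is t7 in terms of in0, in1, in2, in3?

t1 = in2 xor in0
t2 = ~(in2 /\ t1) = ~(in2 /\ (in2 xor in0))
t3 = t2 \/ in0 = (~(in2 /\ (in2 xor in0))) \/ in0
t4 = ~(t3 /\ t1) = ~(((~(in2 /\ (in2 xor in0))) \/ in0) /\ (in2 xor in0))
t6 = ~(t4 /\ in2) = ~((~(((~(in2 /\ (in2 xor in0))) \/ in0) /\ (in2 xor in0))) /\ in2)
t7 = t2 xor t6 = (~(in2 /\ (in2 xor in0))) xor (~((~(((~(in2 /\ (in2 xor in0))) \/ in0) /\ (in2 xor in0))) /\ in2))

(~(in2 /\ (in2 xor in0))) xor (~((~(((~(in2 /\ (in2 xor in0))) \/ in0) /\ (in2 xor in0))) /\ in2))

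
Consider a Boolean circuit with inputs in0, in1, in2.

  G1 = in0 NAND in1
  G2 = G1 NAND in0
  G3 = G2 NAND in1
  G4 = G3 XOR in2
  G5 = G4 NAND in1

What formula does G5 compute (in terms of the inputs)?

G1 = in0 NAND in1
G2 = G1 NAND in0 = (in0 NAND in1) NAND in0
G3 = G2 NAND in1 = ((in0 NAND in1) NAND in0) NAND in1
G4 = G3 XOR in2 = (((in0 NAND in1) NAND in0) NAND in1) XOR in2
G5 = G4 NAND in1 = ((((in0 NAND in1) NAND in0) NAND in1) XOR in2) NAND in1

((((in0 NAND in1) NAND in0) NAND in1) XOR in2) NAND in1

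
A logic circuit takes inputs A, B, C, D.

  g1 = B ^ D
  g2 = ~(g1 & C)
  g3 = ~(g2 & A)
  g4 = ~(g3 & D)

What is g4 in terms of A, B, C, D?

~((~((~((B ^ D) & C)) & A)) & D)

g1 = B ^ D
g2 = ~(g1 & C) = ~((B ^ D) & C)
g3 = ~(g2 & A) = ~((~((B ^ D) & C)) & A)
g4 = ~(g3 & D) = ~((~((~((B ^ D) & C)) & A)) & D)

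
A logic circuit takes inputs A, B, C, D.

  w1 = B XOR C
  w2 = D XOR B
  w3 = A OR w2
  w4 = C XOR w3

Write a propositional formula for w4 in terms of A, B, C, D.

C XOR (A OR (D XOR B))

w2 = D XOR B
w3 = A OR w2 = A OR (D XOR B)
w4 = C XOR w3 = C XOR (A OR (D XOR B))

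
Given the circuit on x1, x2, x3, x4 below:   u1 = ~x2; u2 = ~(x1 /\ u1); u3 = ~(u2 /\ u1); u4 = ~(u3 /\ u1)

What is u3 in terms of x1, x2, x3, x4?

~((~(x1 /\ ~x2)) /\ ~x2)

u1 = ~x2
u2 = ~(x1 /\ u1) = ~(x1 /\ ~x2)
u3 = ~(u2 /\ u1) = ~((~(x1 /\ ~x2)) /\ ~x2)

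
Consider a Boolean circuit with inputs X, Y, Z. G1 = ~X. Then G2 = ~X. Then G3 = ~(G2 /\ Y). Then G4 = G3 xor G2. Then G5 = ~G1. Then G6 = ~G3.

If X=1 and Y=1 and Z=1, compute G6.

G2 = ~1 = 0
G3 = ~(0 /\ 1) = 1
G6 = ~1 = 0

0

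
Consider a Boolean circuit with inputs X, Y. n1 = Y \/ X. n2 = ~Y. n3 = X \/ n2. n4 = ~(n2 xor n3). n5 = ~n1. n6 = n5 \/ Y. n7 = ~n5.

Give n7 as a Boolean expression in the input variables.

~~(Y \/ X)

n1 = Y \/ X
n5 = ~n1 = ~(Y \/ X)
n7 = ~n5 = ~~(Y \/ X)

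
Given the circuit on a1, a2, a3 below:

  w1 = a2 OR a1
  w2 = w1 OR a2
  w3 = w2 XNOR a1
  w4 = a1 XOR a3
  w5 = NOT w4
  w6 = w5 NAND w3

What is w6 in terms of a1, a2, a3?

NOT (a1 XOR a3) NAND (((a2 OR a1) OR a2) XNOR a1)

w1 = a2 OR a1
w2 = w1 OR a2 = (a2 OR a1) OR a2
w3 = w2 XNOR a1 = ((a2 OR a1) OR a2) XNOR a1
w4 = a1 XOR a3
w5 = NOT w4 = NOT (a1 XOR a3)
w6 = w5 NAND w3 = NOT (a1 XOR a3) NAND (((a2 OR a1) OR a2) XNOR a1)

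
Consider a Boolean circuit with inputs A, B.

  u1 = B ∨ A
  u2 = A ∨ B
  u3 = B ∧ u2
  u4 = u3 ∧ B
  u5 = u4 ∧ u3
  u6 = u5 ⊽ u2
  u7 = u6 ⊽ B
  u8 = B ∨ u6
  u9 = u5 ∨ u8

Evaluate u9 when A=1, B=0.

u2 = 1 ∨ 0 = 1
u3 = 0 ∧ 1 = 0
u4 = 0 ∧ 0 = 0
u5 = 0 ∧ 0 = 0
u6 = 0 ⊽ 1 = 0
u8 = 0 ∨ 0 = 0
u9 = 0 ∨ 0 = 0

0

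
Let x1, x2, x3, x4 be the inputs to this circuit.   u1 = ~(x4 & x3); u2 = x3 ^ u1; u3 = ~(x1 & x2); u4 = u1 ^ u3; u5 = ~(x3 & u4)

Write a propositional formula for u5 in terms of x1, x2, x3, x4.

u1 = ~(x4 & x3)
u3 = ~(x1 & x2)
u4 = u1 ^ u3 = (~(x4 & x3)) ^ (~(x1 & x2))
u5 = ~(x3 & u4) = ~(x3 & ((~(x4 & x3)) ^ (~(x1 & x2))))

~(x3 & ((~(x4 & x3)) ^ (~(x1 & x2))))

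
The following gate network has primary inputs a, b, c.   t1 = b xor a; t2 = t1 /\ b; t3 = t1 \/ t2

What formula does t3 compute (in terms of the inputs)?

t1 = b xor a
t2 = t1 /\ b = (b xor a) /\ b
t3 = t1 \/ t2 = (b xor a) \/ ((b xor a) /\ b)

(b xor a) \/ ((b xor a) /\ b)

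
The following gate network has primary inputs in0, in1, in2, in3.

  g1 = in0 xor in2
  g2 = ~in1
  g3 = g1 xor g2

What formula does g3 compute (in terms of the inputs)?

g1 = in0 xor in2
g2 = ~in1
g3 = g1 xor g2 = (in0 xor in2) xor ~in1

(in0 xor in2) xor ~in1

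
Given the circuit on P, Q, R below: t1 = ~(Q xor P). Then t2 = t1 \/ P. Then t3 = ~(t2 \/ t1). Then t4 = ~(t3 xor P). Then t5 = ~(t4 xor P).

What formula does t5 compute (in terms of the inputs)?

t1 = ~(Q xor P)
t2 = t1 \/ P = (~(Q xor P)) \/ P
t3 = ~(t2 \/ t1) = ~(((~(Q xor P)) \/ P) \/ (~(Q xor P)))
t4 = ~(t3 xor P) = ~((~(((~(Q xor P)) \/ P) \/ (~(Q xor P)))) xor P)
t5 = ~(t4 xor P) = ~((~((~(((~(Q xor P)) \/ P) \/ (~(Q xor P)))) xor P)) xor P)

~((~((~(((~(Q xor P)) \/ P) \/ (~(Q xor P)))) xor P)) xor P)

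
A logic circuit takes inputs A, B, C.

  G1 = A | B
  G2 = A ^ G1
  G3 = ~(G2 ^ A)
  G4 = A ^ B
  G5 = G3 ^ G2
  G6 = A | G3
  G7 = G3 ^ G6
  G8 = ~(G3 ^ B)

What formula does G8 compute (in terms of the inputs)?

G1 = A | B
G2 = A ^ G1 = A ^ (A | B)
G3 = ~(G2 ^ A) = ~((A ^ (A | B)) ^ A)
G8 = ~(G3 ^ B) = ~((~((A ^ (A | B)) ^ A)) ^ B)

~((~((A ^ (A | B)) ^ A)) ^ B)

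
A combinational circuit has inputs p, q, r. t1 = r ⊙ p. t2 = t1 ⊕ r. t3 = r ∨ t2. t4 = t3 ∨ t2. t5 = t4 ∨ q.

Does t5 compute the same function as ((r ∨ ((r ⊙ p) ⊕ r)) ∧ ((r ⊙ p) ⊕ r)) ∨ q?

t1 = r ⊙ p
t2 = t1 ⊕ r = (r ⊙ p) ⊕ r
t3 = r ∨ t2 = r ∨ ((r ⊙ p) ⊕ r)
t4 = t3 ∨ t2 = (r ∨ ((r ⊙ p) ⊕ r)) ∨ ((r ⊙ p) ⊕ r)
t5 = t4 ∨ q = ((r ∨ ((r ⊙ p) ⊕ r)) ∨ ((r ⊙ p) ⊕ r)) ∨ q
At p=1, q=0, r=1: circuit gives 1, formula gives 0.

No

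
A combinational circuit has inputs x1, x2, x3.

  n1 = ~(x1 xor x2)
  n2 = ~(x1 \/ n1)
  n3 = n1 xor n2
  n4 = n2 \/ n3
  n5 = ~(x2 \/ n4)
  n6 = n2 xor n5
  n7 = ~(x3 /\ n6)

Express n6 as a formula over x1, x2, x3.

n1 = ~(x1 xor x2)
n2 = ~(x1 \/ n1) = ~(x1 \/ (~(x1 xor x2)))
n3 = n1 xor n2 = (~(x1 xor x2)) xor (~(x1 \/ (~(x1 xor x2))))
n4 = n2 \/ n3 = (~(x1 \/ (~(x1 xor x2)))) \/ ((~(x1 xor x2)) xor (~(x1 \/ (~(x1 xor x2)))))
n5 = ~(x2 \/ n4) = ~(x2 \/ ((~(x1 \/ (~(x1 xor x2)))) \/ ((~(x1 xor x2)) xor (~(x1 \/ (~(x1 xor x2)))))))
n6 = n2 xor n5 = (~(x1 \/ (~(x1 xor x2)))) xor (~(x2 \/ ((~(x1 \/ (~(x1 xor x2)))) \/ ((~(x1 xor x2)) xor (~(x1 \/ (~(x1 xor x2))))))))

(~(x1 \/ (~(x1 xor x2)))) xor (~(x2 \/ ((~(x1 \/ (~(x1 xor x2)))) \/ ((~(x1 xor x2)) xor (~(x1 \/ (~(x1 xor x2))))))))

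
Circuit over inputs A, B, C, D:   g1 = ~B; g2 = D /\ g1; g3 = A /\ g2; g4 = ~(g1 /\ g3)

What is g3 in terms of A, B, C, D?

A /\ (D /\ ~B)

g1 = ~B
g2 = D /\ g1 = D /\ ~B
g3 = A /\ g2 = A /\ (D /\ ~B)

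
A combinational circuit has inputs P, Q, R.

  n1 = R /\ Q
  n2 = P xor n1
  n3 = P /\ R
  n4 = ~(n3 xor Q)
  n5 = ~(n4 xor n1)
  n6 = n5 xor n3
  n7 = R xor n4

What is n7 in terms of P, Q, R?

R xor (~((P /\ R) xor Q))

n3 = P /\ R
n4 = ~(n3 xor Q) = ~((P /\ R) xor Q)
n7 = R xor n4 = R xor (~((P /\ R) xor Q))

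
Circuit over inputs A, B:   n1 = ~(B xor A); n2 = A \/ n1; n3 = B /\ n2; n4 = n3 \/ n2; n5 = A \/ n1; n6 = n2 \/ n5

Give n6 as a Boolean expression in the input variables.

n1 = ~(B xor A)
n2 = A \/ n1 = A \/ (~(B xor A))
n5 = A \/ n1 = A \/ (~(B xor A))
n6 = n2 \/ n5 = (A \/ (~(B xor A))) \/ (A \/ (~(B xor A)))

(A \/ (~(B xor A))) \/ (A \/ (~(B xor A)))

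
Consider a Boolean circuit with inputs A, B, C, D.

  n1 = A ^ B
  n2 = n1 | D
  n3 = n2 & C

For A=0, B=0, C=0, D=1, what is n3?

0

n1 = 0 ^ 0 = 0
n2 = 0 | 1 = 1
n3 = 1 & 0 = 0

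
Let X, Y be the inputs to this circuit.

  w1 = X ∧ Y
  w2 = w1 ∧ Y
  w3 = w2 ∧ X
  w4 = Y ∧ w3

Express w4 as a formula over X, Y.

Y ∧ (((X ∧ Y) ∧ Y) ∧ X)

w1 = X ∧ Y
w2 = w1 ∧ Y = (X ∧ Y) ∧ Y
w3 = w2 ∧ X = ((X ∧ Y) ∧ Y) ∧ X
w4 = Y ∧ w3 = Y ∧ (((X ∧ Y) ∧ Y) ∧ X)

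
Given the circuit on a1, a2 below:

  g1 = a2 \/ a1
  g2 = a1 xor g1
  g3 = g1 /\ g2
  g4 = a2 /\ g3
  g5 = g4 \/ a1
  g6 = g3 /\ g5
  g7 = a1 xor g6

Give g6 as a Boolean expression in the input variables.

((a2 \/ a1) /\ (a1 xor (a2 \/ a1))) /\ ((a2 /\ ((a2 \/ a1) /\ (a1 xor (a2 \/ a1)))) \/ a1)

g1 = a2 \/ a1
g2 = a1 xor g1 = a1 xor (a2 \/ a1)
g3 = g1 /\ g2 = (a2 \/ a1) /\ (a1 xor (a2 \/ a1))
g4 = a2 /\ g3 = a2 /\ ((a2 \/ a1) /\ (a1 xor (a2 \/ a1)))
g5 = g4 \/ a1 = (a2 /\ ((a2 \/ a1) /\ (a1 xor (a2 \/ a1)))) \/ a1
g6 = g3 /\ g5 = ((a2 \/ a1) /\ (a1 xor (a2 \/ a1))) /\ ((a2 /\ ((a2 \/ a1) /\ (a1 xor (a2 \/ a1)))) \/ a1)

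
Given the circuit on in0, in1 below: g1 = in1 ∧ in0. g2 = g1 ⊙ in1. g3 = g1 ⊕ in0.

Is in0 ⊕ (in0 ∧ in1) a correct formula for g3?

g1 = in1 ∧ in0
g3 = g1 ⊕ in0 = (in1 ∧ in0) ⊕ in0
At in0=0, in1=0: circuit gives 0, formula gives 0.
At in0=1, in1=0: circuit gives 1, formula gives 1.
Agrees on all 4 inputs.

Yes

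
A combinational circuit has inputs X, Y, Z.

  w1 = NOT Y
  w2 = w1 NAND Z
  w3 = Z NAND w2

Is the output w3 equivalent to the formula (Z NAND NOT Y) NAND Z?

Yes

w1 = NOT Y
w2 = w1 NAND Z = NOT Y NAND Z
w3 = Z NAND w2 = Z NAND (NOT Y NAND Z)
At X=0, Y=1, Z=1: circuit gives 0, formula gives 0.
At X=0, Y=0, Z=0: circuit gives 1, formula gives 1.
Agrees on all 8 inputs.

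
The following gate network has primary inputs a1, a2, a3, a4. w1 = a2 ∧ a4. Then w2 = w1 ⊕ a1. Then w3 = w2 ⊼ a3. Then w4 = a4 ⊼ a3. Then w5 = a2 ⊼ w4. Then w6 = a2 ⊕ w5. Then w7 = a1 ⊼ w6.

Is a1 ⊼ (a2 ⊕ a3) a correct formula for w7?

w4 = a4 ⊼ a3
w5 = a2 ⊼ w4 = a2 ⊼ (a4 ⊼ a3)
w6 = a2 ⊕ w5 = a2 ⊕ (a2 ⊼ (a4 ⊼ a3))
w7 = a1 ⊼ w6 = a1 ⊼ (a2 ⊕ (a2 ⊼ (a4 ⊼ a3)))
At a1=1, a2=0, a3=0, a4=0: circuit gives 0, formula gives 1.

No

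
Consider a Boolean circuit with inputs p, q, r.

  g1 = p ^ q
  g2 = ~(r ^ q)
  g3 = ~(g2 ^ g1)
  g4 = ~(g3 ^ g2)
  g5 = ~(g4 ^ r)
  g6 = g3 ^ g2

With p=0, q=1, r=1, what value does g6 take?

0

g1 = 0 ^ 1 = 1
g2 = ~(1 ^ 1) = 1
g3 = ~(1 ^ 1) = 1
g6 = 1 ^ 1 = 0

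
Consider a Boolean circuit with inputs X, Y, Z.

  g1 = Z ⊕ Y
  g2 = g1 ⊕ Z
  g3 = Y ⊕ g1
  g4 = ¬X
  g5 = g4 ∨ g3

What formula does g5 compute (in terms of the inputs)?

¬X ∨ (Y ⊕ (Z ⊕ Y))

g1 = Z ⊕ Y
g3 = Y ⊕ g1 = Y ⊕ (Z ⊕ Y)
g4 = ¬X
g5 = g4 ∨ g3 = ¬X ∨ (Y ⊕ (Z ⊕ Y))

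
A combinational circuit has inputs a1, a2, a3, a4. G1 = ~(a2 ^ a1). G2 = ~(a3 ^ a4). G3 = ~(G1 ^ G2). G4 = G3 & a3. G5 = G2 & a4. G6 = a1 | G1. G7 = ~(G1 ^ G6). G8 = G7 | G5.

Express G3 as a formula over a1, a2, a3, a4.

~((~(a2 ^ a1)) ^ (~(a3 ^ a4)))

G1 = ~(a2 ^ a1)
G2 = ~(a3 ^ a4)
G3 = ~(G1 ^ G2) = ~((~(a2 ^ a1)) ^ (~(a3 ^ a4)))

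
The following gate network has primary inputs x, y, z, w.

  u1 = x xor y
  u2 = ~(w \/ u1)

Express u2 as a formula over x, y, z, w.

~(w \/ (x xor y))

u1 = x xor y
u2 = ~(w \/ u1) = ~(w \/ (x xor y))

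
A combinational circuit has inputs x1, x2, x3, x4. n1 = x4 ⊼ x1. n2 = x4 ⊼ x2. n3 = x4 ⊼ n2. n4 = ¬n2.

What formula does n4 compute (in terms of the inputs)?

¬(x4 ⊼ x2)

n2 = x4 ⊼ x2
n4 = ¬n2 = ¬(x4 ⊼ x2)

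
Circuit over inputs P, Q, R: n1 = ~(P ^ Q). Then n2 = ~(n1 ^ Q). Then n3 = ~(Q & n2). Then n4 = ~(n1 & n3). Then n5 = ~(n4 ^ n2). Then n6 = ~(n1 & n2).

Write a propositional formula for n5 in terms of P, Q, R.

~((~((~(P ^ Q)) & (~(Q & (~((~(P ^ Q)) ^ Q)))))) ^ (~((~(P ^ Q)) ^ Q)))

n1 = ~(P ^ Q)
n2 = ~(n1 ^ Q) = ~((~(P ^ Q)) ^ Q)
n3 = ~(Q & n2) = ~(Q & (~((~(P ^ Q)) ^ Q)))
n4 = ~(n1 & n3) = ~((~(P ^ Q)) & (~(Q & (~((~(P ^ Q)) ^ Q)))))
n5 = ~(n4 ^ n2) = ~((~((~(P ^ Q)) & (~(Q & (~((~(P ^ Q)) ^ Q)))))) ^ (~((~(P ^ Q)) ^ Q)))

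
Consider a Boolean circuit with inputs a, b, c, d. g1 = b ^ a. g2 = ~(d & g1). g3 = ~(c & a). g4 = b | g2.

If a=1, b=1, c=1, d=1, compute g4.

g1 = 1 ^ 1 = 0
g2 = ~(1 & 0) = 1
g4 = 1 | 1 = 1

1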